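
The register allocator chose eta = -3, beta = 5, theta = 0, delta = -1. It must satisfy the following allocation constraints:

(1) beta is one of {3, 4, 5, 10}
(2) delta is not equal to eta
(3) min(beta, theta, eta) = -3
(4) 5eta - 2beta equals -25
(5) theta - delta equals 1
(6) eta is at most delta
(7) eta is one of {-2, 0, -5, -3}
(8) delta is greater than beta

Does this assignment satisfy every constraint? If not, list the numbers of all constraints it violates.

(1) beta = 5 is in {3, 4, 5, 10}  holds
(2) delta = -1, eta = -3; distinct  holds
(3) min(5, 0, -3) = -3  holds
(4) 5eta - 2beta = 5(-3) - 2(5) = -25  holds
(5) theta - delta = 0 - (-1) = 1  holds
(6) eta = -3, delta = -1; -3 ≤ -1  holds
(7) eta = -3 is in {-2, 0, -5, -3}  holds
(8) delta = -1, beta = 5; -1 ≤ 5 (want >)  fails

Constraint 8 does not hold.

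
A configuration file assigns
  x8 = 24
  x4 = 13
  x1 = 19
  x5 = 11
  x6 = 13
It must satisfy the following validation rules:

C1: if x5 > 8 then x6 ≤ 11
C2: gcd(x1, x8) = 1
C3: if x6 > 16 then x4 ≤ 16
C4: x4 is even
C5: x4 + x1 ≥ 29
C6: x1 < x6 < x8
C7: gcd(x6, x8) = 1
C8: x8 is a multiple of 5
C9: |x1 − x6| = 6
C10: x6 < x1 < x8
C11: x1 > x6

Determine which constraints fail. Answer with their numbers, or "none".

C1: x5 = 11 > 8, so we need x6 ≤ 11; but x6 = 13 > 11 — violated.
C2: gcd(19, 24) = 1 — satisfied.
C3: x6 = 13, not > 16; antecedent false, conditional vacuously true — satisfied.
C4: x4 = 13 is odd — violated.
C5: x4 + x1 = 13 + 19 = 32; 32 ≥ 29 — satisfied.
C6: values 19, 13, 24; x1 = 19 is not < x6 = 13 — violated.
C7: gcd(13, 24) = 1 — satisfied.
C8: 24 = 5×4 + 4, so 5 does not divide 24 — violated.
C9: |19 − 13| = 6 — satisfied.
C10: values 13 < 19 < 24 — satisfied.
C11: x1 = 19, x6 = 13; 19 > 13 — satisfied.

Constraints 1, 4, 6, and 8 do not hold.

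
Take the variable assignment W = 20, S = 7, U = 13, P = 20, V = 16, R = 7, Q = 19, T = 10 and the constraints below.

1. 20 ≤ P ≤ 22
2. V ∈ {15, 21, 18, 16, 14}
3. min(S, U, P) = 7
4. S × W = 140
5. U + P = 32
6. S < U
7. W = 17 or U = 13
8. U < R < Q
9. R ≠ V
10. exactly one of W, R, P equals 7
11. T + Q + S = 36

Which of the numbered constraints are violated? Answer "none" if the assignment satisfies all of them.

1. P = 20 lies in [20, 22] — OK.
2. V = 16 is in {15, 21, 18, 16, 14} — OK.
3. min(7, 13, 20) = 7 — OK.
4. S × W = 7 × 20 = 140 — OK.
5. U + P = 13 + 20 = 33, not 32 — violated.
6. S = 7, U = 13; 7 < 13 — OK.
7. W = 20 ≠ 17, but U = 13 = 13 (second disjunct) — OK.
8. values 13, 7, 19; U = 13 is not < R = 7 — violated.
9. R = 7, V = 16; distinct — OK.
10. W=20, R=7, P=20; 1 of them equals 7 — OK.
11. T + Q + S = 10 + 19 + 7 = 36 — OK.

The assignment fails constraints 5, 8.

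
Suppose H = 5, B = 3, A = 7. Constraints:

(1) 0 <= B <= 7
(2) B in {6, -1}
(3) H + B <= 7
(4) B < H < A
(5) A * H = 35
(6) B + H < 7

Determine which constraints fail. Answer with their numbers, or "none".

Violated: 2, 3, and 6.

(1) B = 3 lies in [0, 7] — holds.
(2) B = 3 is not in {6, -1} — fails.
(3) H + B = 5 + 3 = 8; 8 > 7, bound 7 not met — fails.
(4) values 3 < 5 < 7 — holds.
(5) A * H = 7 * 5 = 35 — holds.
(6) B + H = 3 + 5 = 8; 8 ≥ 7, bound 7 not met — fails.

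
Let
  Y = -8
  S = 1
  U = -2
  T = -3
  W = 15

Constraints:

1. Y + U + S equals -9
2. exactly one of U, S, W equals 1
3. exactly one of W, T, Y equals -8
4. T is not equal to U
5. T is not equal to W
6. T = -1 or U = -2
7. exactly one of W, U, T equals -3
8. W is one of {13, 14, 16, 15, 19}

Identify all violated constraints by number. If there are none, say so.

1. Y + U + S = -8 + (-2) + 1 = -9 — holds.
2. U=-2, S=1, W=15; 1 of them equals 1 — holds.
3. W=15, T=-3, Y=-8; 1 of them equals -8 — holds.
4. T = -3, U = -2; distinct — holds.
5. T = -3, W = 15; distinct — holds.
6. T = -3 ≠ -1, but U = -2 = -2 (second disjunct) — holds.
7. W=15, U=-2, T=-3; 1 of them equals -3 — holds.
8. W = 15 is in {13, 14, 16, 15, 19} — holds.

All constraints are satisfied.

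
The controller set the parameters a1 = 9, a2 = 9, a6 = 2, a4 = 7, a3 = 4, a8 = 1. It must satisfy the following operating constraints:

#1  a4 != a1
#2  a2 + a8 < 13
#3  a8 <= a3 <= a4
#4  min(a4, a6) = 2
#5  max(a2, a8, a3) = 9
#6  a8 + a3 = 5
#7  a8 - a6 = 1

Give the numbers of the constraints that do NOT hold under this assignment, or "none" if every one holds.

Constraint 7 is violated.

#1 a4 = 7, a1 = 9; distinct — holds.
#2 a2 + a8 = 9 + 1 = 10; 10 < 13 — holds.
#3 values 1 <= 4 <= 7 — holds.
#4 min(7, 2) = 2 — holds.
#5 max(9, 1, 4) = 9 — holds.
#6 a8 + a3 = 1 + 4 = 5 — holds.
#7 a8 - a6 = 1 - 2 = -1, not 1 — fails.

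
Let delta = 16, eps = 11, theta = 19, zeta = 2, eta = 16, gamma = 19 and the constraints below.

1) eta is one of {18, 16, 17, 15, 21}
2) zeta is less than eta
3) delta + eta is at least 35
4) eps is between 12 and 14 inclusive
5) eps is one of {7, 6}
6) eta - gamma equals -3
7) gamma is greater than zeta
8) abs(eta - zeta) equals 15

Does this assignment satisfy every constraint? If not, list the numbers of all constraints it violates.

1) eta = 16 is in {18, 16, 17, 15, 21}  holds
2) zeta = 2, eta = 16; 2 < 16  holds
3) delta + eta = 16 + 16 = 32; 32 < 35, bound 35 not met  fails
4) eps = 11 is outside [12, 14]  fails
5) eps = 11 is not in {7, 6}  fails
6) eta - gamma = 16 - 19 = -3  holds
7) gamma = 19, zeta = 2; 19 > 2  holds
8) abs(16 - 2) = 14, not 15  fails

No — constraints 3, 4, 5, 8 are not satisfied.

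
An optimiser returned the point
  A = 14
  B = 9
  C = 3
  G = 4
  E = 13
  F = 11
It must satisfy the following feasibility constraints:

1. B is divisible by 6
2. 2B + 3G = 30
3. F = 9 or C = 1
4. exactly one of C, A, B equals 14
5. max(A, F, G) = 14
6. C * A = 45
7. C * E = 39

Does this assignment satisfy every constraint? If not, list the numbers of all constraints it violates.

1. 9 = 6*1 + 3, so 6 does not divide 9  FAIL
2. 2B + 3G = 2(9) + 3(4) = 30  OK
3. F = 11 ≠ 9 and C = 3 ≠ 1; both disjuncts false  FAIL
4. C=3, A=14, B=9; 1 of them equals 14  OK
5. max(14, 11, 4) = 14  OK
6. C * A = 3 * 14 = 42, not 45  FAIL
7. C * E = 3 * 13 = 39  OK

Constraints 1, 3, and 6 do not hold.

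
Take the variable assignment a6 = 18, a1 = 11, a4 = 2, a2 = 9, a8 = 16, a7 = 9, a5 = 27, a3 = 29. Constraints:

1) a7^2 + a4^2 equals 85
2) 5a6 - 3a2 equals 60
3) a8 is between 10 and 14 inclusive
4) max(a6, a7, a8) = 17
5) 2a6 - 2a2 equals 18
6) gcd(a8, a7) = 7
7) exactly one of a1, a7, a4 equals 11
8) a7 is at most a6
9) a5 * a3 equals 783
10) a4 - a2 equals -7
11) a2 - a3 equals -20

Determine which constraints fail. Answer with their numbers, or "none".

1) a7^2 + a4^2 = 9^2 + 2^2 = 81 + 4 = 85 — holds.
2) 5a6 - 3a2 = 5(18) - 3(9) = 63, not 60 — does not hold.
3) a8 = 16 is outside [10, 14] — does not hold.
4) max(18, 9, 16) = 18, not 17 — does not hold.
5) 2a6 - 2a2 = 2(18) - 2(9) = 18 — holds.
6) gcd(16, 9) = 1, not 7 — does not hold.
7) a1=11, a7=9, a4=2; 1 of them equals 11 — holds.
8) a7 = 9, a6 = 18; 9 ≤ 18 — holds.
9) a5 * a3 = 27 * 29 = 783 — holds.
10) a4 - a2 = 2 - 9 = -7 — holds.
11) a2 - a3 = 9 - 29 = -20 — holds.

No — constraints 2, 3, 4, and 6 are not satisfied.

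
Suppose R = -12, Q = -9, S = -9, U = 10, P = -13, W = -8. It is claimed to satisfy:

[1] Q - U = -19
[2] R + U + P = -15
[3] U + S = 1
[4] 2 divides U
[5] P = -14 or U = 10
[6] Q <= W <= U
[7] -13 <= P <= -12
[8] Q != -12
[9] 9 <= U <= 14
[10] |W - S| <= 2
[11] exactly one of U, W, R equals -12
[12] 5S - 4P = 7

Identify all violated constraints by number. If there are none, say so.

The assignment satisfies every constraint.

[1] Q - U = -9 - 10 = -19  OK
[2] R + U + P = -12 + 10 + (-13) = -15  OK
[3] U + S = 10 + (-9) = 1  OK
[4] 10 / 2 = 5, so 2 divides 10  OK
[5] P = -13 ≠ -14, but U = 10 = 10 (second disjunct)  OK
[6] values -9 <= -8 <= 10  OK
[7] P = -13 lies in [-13, -12]  OK
[8] Q = -9, and -9 ≠ -12  OK
[9] U = 10 lies in [9, 14]  OK
[10] |-8 - (-9)| = 1; 1 ≤ 2  OK
[11] U=10, W=-8, R=-12; 1 of them equals -12  OK
[12] 5S - 4P = 5(-9) - 4(-13) = 7  OK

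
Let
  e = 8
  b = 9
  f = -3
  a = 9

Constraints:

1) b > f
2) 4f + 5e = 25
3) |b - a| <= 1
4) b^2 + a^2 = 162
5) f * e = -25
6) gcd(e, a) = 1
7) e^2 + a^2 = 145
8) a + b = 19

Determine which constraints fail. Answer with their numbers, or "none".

Violated: 2, 5, and 8.

1) b = 9, f = -3; 9 > -3 — holds.
2) 4f + 5e = 4(-3) + 5(8) = 28, not 25 — fails.
3) |9 - 9| = 0; 0 ≤ 1 — holds.
4) b^2 + a^2 = 9^2 + 9^2 = 81 + 81 = 162 — holds.
5) f * e = -3 * 8 = -24, not -25 — fails.
6) gcd(8, 9) = 1 — holds.
7) e^2 + a^2 = 8^2 + 9^2 = 64 + 81 = 145 — holds.
8) a + b = 9 + 9 = 18, not 19 — fails.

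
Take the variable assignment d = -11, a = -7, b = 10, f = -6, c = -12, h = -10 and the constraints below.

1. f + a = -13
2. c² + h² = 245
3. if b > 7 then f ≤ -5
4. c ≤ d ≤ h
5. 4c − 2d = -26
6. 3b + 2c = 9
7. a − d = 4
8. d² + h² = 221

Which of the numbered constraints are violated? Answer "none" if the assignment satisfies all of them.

1. f + a = -6 + (-7) = -13 — holds.
2. c² + h² = (-12)² + (-10)² = 144 + 100 = 244, not 245 — does not hold.
3. b = 10 > 7, so we need f ≤ -5; f = -6 ≤ -5 — holds.
4. values -12 ≤ -11 ≤ -10 — holds.
5. 4c − 2d = 4(-12) − 2(-11) = -26 — holds.
6. 3b + 2c = 3(10) + 2(-12) = 6, not 9 — does not hold.
7. a − d = -7 − (-11) = 4 — holds.
8. d² + h² = (-11)² + (-10)² = 121 + 100 = 221 — holds.

The assignment fails constraints 2, 6.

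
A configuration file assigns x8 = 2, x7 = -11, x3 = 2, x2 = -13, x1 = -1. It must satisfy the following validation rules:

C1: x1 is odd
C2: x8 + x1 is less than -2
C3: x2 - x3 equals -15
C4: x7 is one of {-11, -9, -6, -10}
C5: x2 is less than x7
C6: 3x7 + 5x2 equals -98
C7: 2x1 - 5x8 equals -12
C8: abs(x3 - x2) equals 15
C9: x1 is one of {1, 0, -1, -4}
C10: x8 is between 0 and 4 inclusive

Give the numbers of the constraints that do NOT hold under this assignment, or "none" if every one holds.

C1: x1 = -1 is odd — holds.
C2: x8 + x1 = 2 + (-1) = 1; 1 ≥ -2, bound -2 not met — does not hold.
C3: x2 - x3 = -13 - 2 = -15 — holds.
C4: x7 = -11 is in {-11, -9, -6, -10} — holds.
C5: x2 = -13, x7 = -11; -13 < -11 — holds.
C6: 3x7 + 5x2 = 3(-11) + 5(-13) = -98 — holds.
C7: 2x1 - 5x8 = 2(-1) - 5(2) = -12 — holds.
C8: abs(2 - (-13)) = 15 — holds.
C9: x1 = -1 is in {1, 0, -1, -4} — holds.
C10: x8 = 2 lies in [0, 4] — holds.

Constraint 2 does not hold.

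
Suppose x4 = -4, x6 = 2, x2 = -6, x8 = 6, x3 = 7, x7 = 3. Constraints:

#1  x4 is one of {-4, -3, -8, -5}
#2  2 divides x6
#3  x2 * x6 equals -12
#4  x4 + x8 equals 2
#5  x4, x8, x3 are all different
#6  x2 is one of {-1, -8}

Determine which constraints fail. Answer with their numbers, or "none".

Violated: 6.

#1 x4 = -4 is in {-4, -3, -8, -5} — OK.
#2 2 / 2 = 1, so 2 divides 2 — OK.
#3 x2 * x6 = -6 * 2 = -12 — OK.
#4 x4 + x8 = -4 + 6 = 2 — OK.
#5 values -4, 6, 7 are pairwise distinct — OK.
#6 x2 = -6 is not in {-1, -8} — violated.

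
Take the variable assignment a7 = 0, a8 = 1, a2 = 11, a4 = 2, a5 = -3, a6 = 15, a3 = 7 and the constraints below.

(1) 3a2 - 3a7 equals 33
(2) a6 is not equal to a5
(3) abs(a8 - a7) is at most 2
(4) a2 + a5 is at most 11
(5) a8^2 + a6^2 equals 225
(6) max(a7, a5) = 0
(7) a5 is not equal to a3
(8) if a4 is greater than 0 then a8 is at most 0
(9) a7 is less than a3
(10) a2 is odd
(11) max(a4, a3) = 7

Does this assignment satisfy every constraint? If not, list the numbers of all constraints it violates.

No — constraints 5, 8 are not satisfied.

(1) 3a2 - 3a7 = 3(11) - 3(0) = 33 — OK.
(2) a6 = 15, a5 = -3; distinct — OK.
(3) abs(1 - 0) = 1; 1 ≤ 2 — OK.
(4) a2 + a5 = 11 + (-3) = 8; 8 ≤ 11 — OK.
(5) a8^2 + a6^2 = 1^2 + 15^2 = 1 + 225 = 226, not 225 — violated.
(6) max(0, -3) = 0 — OK.
(7) a5 = -3, a3 = 7; distinct — OK.
(8) a4 = 2 > 0, so we need a8 ≤ 0; but a8 = 1 > 0 — violated.
(9) a7 = 0, a3 = 7; 0 < 7 — OK.
(10) a2 = 11 is odd — OK.
(11) max(2, 7) = 7 — OK.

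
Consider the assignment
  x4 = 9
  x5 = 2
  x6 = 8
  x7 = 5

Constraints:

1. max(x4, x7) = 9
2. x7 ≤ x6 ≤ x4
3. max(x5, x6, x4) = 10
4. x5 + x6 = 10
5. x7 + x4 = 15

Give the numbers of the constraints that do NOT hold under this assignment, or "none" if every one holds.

1. max(9, 5) = 9  yes
2. values 5 ≤ 8 ≤ 9  yes
3. max(2, 8, 9) = 9, not 10  no
4. x5 + x6 = 2 + 8 = 10  yes
5. x7 + x4 = 5 + 9 = 14, not 15  no

Violated: 3 and 5.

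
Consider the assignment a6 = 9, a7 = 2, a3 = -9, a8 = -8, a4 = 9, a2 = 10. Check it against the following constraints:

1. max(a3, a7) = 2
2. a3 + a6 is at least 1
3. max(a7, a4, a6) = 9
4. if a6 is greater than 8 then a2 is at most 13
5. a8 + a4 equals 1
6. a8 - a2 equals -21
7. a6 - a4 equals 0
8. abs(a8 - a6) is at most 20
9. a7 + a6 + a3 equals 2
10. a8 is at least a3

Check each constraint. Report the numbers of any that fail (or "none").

1. max(-9, 2) = 2  holds
2. a3 + a6 = -9 + 9 = 0; 0 < 1, bound 1 not met  fails
3. max(2, 9, 9) = 9  holds
4. a6 = 9 > 8, so we need a2 ≤ 13; a2 = 10 ≤ 13  holds
5. a8 + a4 = -8 + 9 = 1  holds
6. a8 - a2 = -8 - 10 = -18, not -21  fails
7. a6 - a4 = 9 - 9 = 0  holds
8. abs(-8 - 9) = 17; 17 ≤ 20  holds
9. a7 + a6 + a3 = 2 + 9 + (-9) = 2  holds
10. a8 = -8, a3 = -9; -8 ≥ -9  holds

No — constraints 2, 6 are not satisfied.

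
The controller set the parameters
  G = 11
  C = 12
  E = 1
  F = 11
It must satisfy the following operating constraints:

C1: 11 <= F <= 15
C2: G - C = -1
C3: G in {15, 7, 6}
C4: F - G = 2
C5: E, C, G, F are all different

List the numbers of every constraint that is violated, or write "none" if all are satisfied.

C1: F = 11 lies in [11, 15]  holds
C2: G - C = 11 - 12 = -1  holds
C3: G = 11 is not in {15, 7, 6}  fails
C4: F - G = 11 - 11 = 0, not 2  fails
C5: G = F = 11, not all different  fails

Constraints 3, 4, 5 are violated.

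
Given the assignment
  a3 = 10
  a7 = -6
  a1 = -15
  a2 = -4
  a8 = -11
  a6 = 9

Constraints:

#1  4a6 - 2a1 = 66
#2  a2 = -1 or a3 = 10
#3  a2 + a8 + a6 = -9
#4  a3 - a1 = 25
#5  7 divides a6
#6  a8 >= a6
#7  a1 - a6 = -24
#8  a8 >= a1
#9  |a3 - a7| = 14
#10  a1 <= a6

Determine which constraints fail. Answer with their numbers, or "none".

Violated: 3, 5, 6, and 9.

#1 4a6 - 2a1 = 4(9) - 2(-15) = 66 — OK.
#2 a2 = -4 ≠ -1, but a3 = 10 = 10 (second disjunct) — OK.
#3 a2 + a8 + a6 = -4 + (-11) + 9 = -6, not -9 — violated.
#4 a3 - a1 = 10 - (-15) = 25 — OK.
#5 9 = 7*1 + 2, so 7 does not divide 9 — violated.
#6 a8 = -11, a6 = 9; -11 < 9 (want ≥) — violated.
#7 a1 - a6 = -15 - 9 = -24 — OK.
#8 a8 = -11, a1 = -15; -11 ≥ -15 — OK.
#9 |10 - (-6)| = 16, not 14 — violated.
#10 a1 = -15, a6 = 9; -15 ≤ 9 — OK.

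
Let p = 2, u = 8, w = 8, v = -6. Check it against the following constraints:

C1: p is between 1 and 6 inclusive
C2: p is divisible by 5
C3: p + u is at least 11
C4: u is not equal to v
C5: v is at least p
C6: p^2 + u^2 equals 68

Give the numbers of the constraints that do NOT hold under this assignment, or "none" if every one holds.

C1: p = 2 lies in [1, 6]  OK
C2: 2 = 5*0 + 2, so 5 does not divide 2  FAIL
C3: p + u = 2 + 8 = 10; 10 < 11, bound 11 not met  FAIL
C4: u = 8, v = -6; distinct  OK
C5: v = -6, p = 2; -6 < 2 (want ≥)  FAIL
C6: p^2 + u^2 = 2^2 + 8^2 = 4 + 64 = 68  OK

No — constraints 2, 3, and 5 are not satisfied.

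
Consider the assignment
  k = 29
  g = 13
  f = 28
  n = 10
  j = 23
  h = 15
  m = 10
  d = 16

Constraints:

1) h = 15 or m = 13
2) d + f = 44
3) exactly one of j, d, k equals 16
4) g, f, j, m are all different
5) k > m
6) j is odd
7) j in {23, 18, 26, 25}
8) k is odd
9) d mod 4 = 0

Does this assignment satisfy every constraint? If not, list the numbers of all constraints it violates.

All constraints are satisfied.

1) h = 15 = 15 (first disjunct)  yes
2) d + f = 16 + 28 = 44  yes
3) j=23, d=16, k=29; 1 of them equals 16  yes
4) values 13, 28, 23, 10 are pairwise distinct  yes
5) k = 29, m = 10; 29 > 10  yes
6) j = 23 is odd  yes
7) j = 23 is in {23, 18, 26, 25}  yes
8) k = 29 is odd  yes
9) 16 mod 4 = 0  yes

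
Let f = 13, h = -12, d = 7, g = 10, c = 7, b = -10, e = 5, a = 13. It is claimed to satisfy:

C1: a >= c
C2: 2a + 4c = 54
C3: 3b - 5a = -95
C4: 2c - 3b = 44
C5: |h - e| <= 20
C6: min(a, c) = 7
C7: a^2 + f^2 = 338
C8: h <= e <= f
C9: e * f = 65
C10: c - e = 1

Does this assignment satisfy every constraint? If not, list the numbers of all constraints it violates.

Constraint 10 is violated.

C1: a = 13, c = 7; 13 ≥ 7  yes
C2: 2a + 4c = 2(13) + 4(7) = 54  yes
C3: 3b - 5a = 3(-10) - 5(13) = -95  yes
C4: 2c - 3b = 2(7) - 3(-10) = 44  yes
C5: |-12 - 5| = 17; 17 ≤ 20  yes
C6: min(13, 7) = 7  yes
C7: a^2 + f^2 = 13^2 + 13^2 = 169 + 169 = 338  yes
C8: values -12 <= 5 <= 13  yes
C9: e * f = 5 * 13 = 65  yes
C10: c - e = 7 - 5 = 2, not 1  no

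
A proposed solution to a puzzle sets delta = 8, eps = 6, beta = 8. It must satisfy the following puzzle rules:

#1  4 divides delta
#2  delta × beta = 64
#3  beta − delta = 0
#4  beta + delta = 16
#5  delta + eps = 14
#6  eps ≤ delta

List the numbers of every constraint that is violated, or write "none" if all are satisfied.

#1 8 / 4 = 2, so 4 divides 8 — holds.
#2 delta × beta = 8 × 8 = 64 — holds.
#3 beta − delta = 8 − 8 = 0 — holds.
#4 beta + delta = 8 + 8 = 16 — holds.
#5 delta + eps = 8 + 6 = 14 — holds.
#6 eps = 6, delta = 8; 6 ≤ 8 — holds.

The assignment satisfies every constraint.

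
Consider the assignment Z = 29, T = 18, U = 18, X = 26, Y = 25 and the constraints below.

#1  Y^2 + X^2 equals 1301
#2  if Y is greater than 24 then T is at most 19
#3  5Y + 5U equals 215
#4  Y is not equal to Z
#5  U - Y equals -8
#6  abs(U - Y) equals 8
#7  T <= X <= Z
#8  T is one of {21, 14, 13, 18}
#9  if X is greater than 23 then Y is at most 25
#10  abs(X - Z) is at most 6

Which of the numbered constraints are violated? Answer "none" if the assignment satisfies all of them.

Violated: 5, 6.

#1 Y^2 + X^2 = 25^2 + 26^2 = 625 + 676 = 1301 — holds.
#2 Y = 25 > 24, so we need T ≤ 19; T = 18 ≤ 19 — holds.
#3 5Y + 5U = 5(25) + 5(18) = 215 — holds.
#4 Y = 25, Z = 29; distinct — holds.
#5 U - Y = 18 - 25 = -7, not -8 — fails.
#6 abs(18 - 25) = 7, not 8 — fails.
#7 values 18 <= 26 <= 29 — holds.
#8 T = 18 is in {21, 14, 13, 18} — holds.
#9 X = 26 > 23, so we need Y ≤ 25; Y = 25 ≤ 25 — holds.
#10 abs(26 - 29) = 3; 3 ≤ 6 — holds.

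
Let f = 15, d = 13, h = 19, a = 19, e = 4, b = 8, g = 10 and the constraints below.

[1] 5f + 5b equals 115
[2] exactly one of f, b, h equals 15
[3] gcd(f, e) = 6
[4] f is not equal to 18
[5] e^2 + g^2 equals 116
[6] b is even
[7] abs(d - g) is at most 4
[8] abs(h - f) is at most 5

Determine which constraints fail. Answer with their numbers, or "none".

No — constraint 3 is not satisfied.

[1] 5f + 5b = 5(15) + 5(8) = 115 — OK.
[2] f=15, b=8, h=19; 1 of them equals 15 — OK.
[3] gcd(15, 4) = 1, not 6 — violated.
[4] f = 15, and 15 ≠ 18 — OK.
[5] e^2 + g^2 = 4^2 + 10^2 = 16 + 100 = 116 — OK.
[6] b = 8 is even — OK.
[7] abs(13 - 10) = 3; 3 ≤ 4 — OK.
[8] abs(19 - 15) = 4; 4 ≤ 5 — OK.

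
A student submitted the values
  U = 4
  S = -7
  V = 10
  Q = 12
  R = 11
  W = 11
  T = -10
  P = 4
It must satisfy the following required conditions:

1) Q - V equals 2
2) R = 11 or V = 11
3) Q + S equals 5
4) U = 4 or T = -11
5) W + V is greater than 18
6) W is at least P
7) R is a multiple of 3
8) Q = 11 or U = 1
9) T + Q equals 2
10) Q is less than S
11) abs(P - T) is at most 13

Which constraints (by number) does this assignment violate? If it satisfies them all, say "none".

1) Q - V = 12 - 10 = 2 — holds.
2) R = 11 = 11 (first disjunct) — holds.
3) Q + S = 12 + (-7) = 5 — holds.
4) U = 4 = 4 (first disjunct) — holds.
5) W + V = 11 + 10 = 21; 21 > 18 — holds.
6) W = 11, P = 4; 11 ≥ 4 — holds.
7) 11 = 3*3 + 2, so 3 does not divide 11 — does not hold.
8) Q = 12 ≠ 11 and U = 4 ≠ 1; both disjuncts false — does not hold.
9) T + Q = -10 + 12 = 2 — holds.
10) Q = 12, S = -7; 12 ≥ -7 (want <) — does not hold.
11) abs(4 - (-10)) = 14; 14 > 13, exceeds bound 13 — does not hold.

No — constraints 7, 8, 10, and 11 are not satisfied.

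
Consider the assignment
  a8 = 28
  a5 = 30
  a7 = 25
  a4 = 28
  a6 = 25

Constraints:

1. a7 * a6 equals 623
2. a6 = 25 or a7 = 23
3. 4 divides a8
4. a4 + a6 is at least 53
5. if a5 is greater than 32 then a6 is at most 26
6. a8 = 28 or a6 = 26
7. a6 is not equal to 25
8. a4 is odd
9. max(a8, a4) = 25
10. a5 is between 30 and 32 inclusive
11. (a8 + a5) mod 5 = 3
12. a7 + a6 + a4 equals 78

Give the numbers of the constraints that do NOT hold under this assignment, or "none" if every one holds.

1. a7 * a6 = 25 * 25 = 625, not 623  FAIL
2. a6 = 25 = 25 (first disjunct)  OK
3. 28 / 4 = 7, so 4 divides 28  OK
4. a4 + a6 = 28 + 25 = 53; 53 ≥ 53  OK
5. a5 = 30, not > 32; antecedent false, conditional vacuously true  OK
6. a8 = 28 = 28 (first disjunct)  OK
7. a6 = 25, but 25 is required to differ  FAIL
8. a4 = 28 is even  FAIL
9. max(28, 28) = 28, not 25  FAIL
10. a5 = 30 lies in [30, 32]  OK
11. a8 + a5 = 58; 58 mod 5 = 3  OK
12. a7 + a6 + a4 = 25 + 25 + 28 = 78  OK

Constraints 1, 7, 8, and 9 are violated.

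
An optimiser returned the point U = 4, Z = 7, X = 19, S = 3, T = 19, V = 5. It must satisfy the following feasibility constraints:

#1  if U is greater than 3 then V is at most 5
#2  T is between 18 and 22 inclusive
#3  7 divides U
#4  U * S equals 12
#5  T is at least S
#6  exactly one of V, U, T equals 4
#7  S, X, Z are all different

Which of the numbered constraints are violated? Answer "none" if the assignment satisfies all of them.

#1 U = 4 > 3, so we need V ≤ 5; V = 5 ≤ 5  true
#2 T = 19 lies in [18, 22]  true
#3 4 = 7*0 + 4, so 7 does not divide 4  false
#4 U * S = 4 * 3 = 12  true
#5 T = 19, S = 3; 19 ≥ 3  true
#6 V=5, U=4, T=19; 1 of them equals 4  true
#7 values 3, 19, 7 are pairwise distinct  true

Violated: 3.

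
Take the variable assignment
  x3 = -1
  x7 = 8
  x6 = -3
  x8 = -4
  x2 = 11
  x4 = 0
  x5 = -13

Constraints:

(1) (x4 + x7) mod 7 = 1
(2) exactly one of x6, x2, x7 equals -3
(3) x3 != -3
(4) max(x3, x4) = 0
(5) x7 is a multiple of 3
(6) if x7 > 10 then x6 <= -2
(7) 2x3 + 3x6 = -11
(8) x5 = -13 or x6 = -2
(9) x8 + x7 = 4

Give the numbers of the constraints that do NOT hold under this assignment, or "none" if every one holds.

Constraint 5 does not hold.

(1) x4 + x7 = 8; 8 mod 7 = 1  true
(2) x6=-3, x2=11, x7=8; 1 of them equals -3  true
(3) x3 = -1, and -1 ≠ -3  true
(4) max(-1, 0) = 0  true
(5) 8 = 3*2 + 2, so 3 does not divide 8  false
(6) x7 = 8, not > 10; antecedent false, conditional vacuously true  true
(7) 2x3 + 3x6 = 2(-1) + 3(-3) = -11  true
(8) x5 = -13 = -13 (first disjunct)  true
(9) x8 + x7 = -4 + 8 = 4  true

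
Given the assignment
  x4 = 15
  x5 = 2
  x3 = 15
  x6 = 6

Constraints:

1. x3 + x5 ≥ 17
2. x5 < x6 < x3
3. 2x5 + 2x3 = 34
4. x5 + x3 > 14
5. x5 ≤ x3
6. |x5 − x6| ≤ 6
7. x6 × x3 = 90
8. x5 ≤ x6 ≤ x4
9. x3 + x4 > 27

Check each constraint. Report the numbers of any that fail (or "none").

All constraints are satisfied.

1. x3 + x5 = 15 + 2 = 17; 17 ≥ 17  ✔
2. values 2 < 6 < 15  ✔
3. 2x5 + 2x3 = 2(2) + 2(15) = 34  ✔
4. x5 + x3 = 2 + 15 = 17; 17 > 14  ✔
5. x5 = 2, x3 = 15; 2 ≤ 15  ✔
6. |2 − 6| = 4; 4 ≤ 6  ✔
7. x6 × x3 = 6 × 15 = 90  ✔
8. values 2 ≤ 6 ≤ 15  ✔
9. x3 + x4 = 15 + 15 = 30; 30 > 27  ✔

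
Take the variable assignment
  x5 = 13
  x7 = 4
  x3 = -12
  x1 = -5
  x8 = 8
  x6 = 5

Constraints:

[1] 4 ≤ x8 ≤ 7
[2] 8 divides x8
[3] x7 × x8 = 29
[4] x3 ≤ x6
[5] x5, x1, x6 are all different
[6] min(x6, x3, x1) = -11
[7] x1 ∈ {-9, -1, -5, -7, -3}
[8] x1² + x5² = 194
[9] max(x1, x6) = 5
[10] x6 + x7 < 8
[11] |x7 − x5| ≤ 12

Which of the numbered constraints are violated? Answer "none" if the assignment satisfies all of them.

[1] x8 = 8 is outside [4, 7]  no
[2] 8 / 8 = 1, so 8 divides 8  yes
[3] x7 × x8 = 4 × 8 = 32, not 29  no
[4] x3 = -12, x6 = 5; -12 ≤ 5  yes
[5] values 13, -5, 5 are pairwise distinct  yes
[6] min(5, -12, -5) = -12, not -11  no
[7] x1 = -5 is in {-9, -1, -5, -7, -3}  yes
[8] x1² + x5² = (-5)² + 13² = 25 + 169 = 194  yes
[9] max(-5, 5) = 5  yes
[10] x6 + x7 = 5 + 4 = 9; 9 ≥ 8, bound 8 not met  no
[11] |4 − 13| = 9; 9 ≤ 12  yes

The assignment fails constraints 1, 3, 6, and 10.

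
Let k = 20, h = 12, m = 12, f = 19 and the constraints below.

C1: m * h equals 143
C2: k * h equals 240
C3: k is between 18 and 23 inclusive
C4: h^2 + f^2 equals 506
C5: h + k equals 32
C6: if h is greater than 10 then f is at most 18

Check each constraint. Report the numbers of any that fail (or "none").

The assignment fails constraints 1, 4, and 6.

C1: m * h = 12 * 12 = 144, not 143  ✘
C2: k * h = 20 * 12 = 240  ✔
C3: k = 20 lies in [18, 23]  ✔
C4: h^2 + f^2 = 12^2 + 19^2 = 144 + 361 = 505, not 506  ✘
C5: h + k = 12 + 20 = 32  ✔
C6: h = 12 > 10, so we need f ≤ 18; but f = 19 > 18  ✘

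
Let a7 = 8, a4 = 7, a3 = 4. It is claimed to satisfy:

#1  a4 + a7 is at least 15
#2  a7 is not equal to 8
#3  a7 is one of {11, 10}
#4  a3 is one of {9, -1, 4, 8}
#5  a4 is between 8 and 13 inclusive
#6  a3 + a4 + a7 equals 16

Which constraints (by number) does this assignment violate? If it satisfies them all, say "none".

Violated: 2, 3, 5, and 6.

#1 a4 + a7 = 7 + 8 = 15; 15 ≥ 15 — holds.
#2 a7 = 8, but 8 is required to differ — does not hold.
#3 a7 = 8 is not in {11, 10} — does not hold.
#4 a3 = 4 is in {9, -1, 4, 8} — holds.
#5 a4 = 7 is outside [8, 13] — does not hold.
#6 a3 + a4 + a7 = 4 + 7 + 8 = 19, not 16 — does not hold.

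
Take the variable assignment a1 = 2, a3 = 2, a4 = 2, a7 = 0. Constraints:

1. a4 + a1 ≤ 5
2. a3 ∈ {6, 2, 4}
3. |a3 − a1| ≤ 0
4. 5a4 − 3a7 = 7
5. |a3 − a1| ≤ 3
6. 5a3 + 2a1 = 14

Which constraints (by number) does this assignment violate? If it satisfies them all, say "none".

1. a4 + a1 = 2 + 2 = 4; 4 ≤ 5 — satisfied.
2. a3 = 2 is in {6, 2, 4} — satisfied.
3. |2 − 2| = 0; 0 ≤ 0 — satisfied.
4. 5a4 − 3a7 = 5(2) − 3(0) = 10, not 7 — violated.
5. |2 − 2| = 0; 0 ≤ 3 — satisfied.
6. 5a3 + 2a1 = 5(2) + 2(2) = 14 — satisfied.

The assignment fails constraint 4.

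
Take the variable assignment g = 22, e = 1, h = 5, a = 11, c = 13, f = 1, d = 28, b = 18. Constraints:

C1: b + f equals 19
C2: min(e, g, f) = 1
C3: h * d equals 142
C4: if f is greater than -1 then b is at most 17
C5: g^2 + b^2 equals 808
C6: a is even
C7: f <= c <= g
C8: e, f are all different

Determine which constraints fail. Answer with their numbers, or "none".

C1: b + f = 18 + 1 = 19 — satisfied.
C2: min(1, 22, 1) = 1 — satisfied.
C3: h * d = 5 * 28 = 140, not 142 — violated.
C4: f = 1 > -1, so we need b ≤ 17; but b = 18 > 17 — violated.
C5: g^2 + b^2 = 22^2 + 18^2 = 484 + 324 = 808 — satisfied.
C6: a = 11 is odd — violated.
C7: values 1 <= 13 <= 22 — satisfied.
C8: e = f = 1, not all different — violated.

Constraints 3, 4, 6, and 8 are violated.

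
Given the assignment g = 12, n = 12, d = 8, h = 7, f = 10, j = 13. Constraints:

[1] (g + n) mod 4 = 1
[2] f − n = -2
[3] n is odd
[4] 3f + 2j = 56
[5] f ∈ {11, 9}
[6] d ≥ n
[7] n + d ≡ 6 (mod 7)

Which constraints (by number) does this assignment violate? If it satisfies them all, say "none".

[1] g + n = 24; 24 mod 4 = 0, not 1  ✗
[2] f − n = 10 − 12 = -2  ✓
[3] n = 12 is even  ✗
[4] 3f + 2j = 3(10) + 2(13) = 56  ✓
[5] f = 10 is not in {11, 9}  ✗
[6] d = 8, n = 12; 8 < 12 (want ≥)  ✗
[7] n + d = 20; 20 mod 7 = 6  ✓

The assignment fails constraints 1, 3, 5, and 6.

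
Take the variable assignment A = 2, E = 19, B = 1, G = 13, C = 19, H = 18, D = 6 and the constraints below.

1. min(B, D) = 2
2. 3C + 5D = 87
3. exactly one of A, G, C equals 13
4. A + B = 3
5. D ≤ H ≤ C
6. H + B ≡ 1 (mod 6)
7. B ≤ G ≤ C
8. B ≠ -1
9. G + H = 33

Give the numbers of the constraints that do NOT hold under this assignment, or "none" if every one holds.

1. min(1, 6) = 1, not 2  no
2. 3C + 5D = 3(19) + 5(6) = 87  yes
3. A=2, G=13, C=19; 1 of them equals 13  yes
4. A + B = 2 + 1 = 3  yes
5. values 6 ≤ 18 ≤ 19  yes
6. H + B = 19; 19 mod 6 = 1  yes
7. values 1 ≤ 13 ≤ 19  yes
8. B = 1, and 1 ≠ -1  yes
9. G + H = 13 + 18 = 31, not 33  no

Constraints 1, 9 are violated.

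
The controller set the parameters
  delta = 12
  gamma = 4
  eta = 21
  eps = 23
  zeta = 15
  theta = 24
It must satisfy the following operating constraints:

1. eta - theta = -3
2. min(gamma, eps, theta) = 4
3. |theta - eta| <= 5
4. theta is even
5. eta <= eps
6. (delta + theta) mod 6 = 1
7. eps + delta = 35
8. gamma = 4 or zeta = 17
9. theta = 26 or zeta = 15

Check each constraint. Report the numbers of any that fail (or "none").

1. eta - theta = 21 - 24 = -3 — OK.
2. min(4, 23, 24) = 4 — OK.
3. |24 - 21| = 3; 3 ≤ 5 — OK.
4. theta = 24 is even — OK.
5. eta = 21, eps = 23; 21 ≤ 23 — OK.
6. delta + theta = 36; 36 mod 6 = 0, not 1 — violated.
7. eps + delta = 23 + 12 = 35 — OK.
8. gamma = 4 = 4 (first disjunct) — OK.
9. theta = 24 ≠ 26, but zeta = 15 = 15 (second disjunct) — OK.

The assignment fails constraint 6.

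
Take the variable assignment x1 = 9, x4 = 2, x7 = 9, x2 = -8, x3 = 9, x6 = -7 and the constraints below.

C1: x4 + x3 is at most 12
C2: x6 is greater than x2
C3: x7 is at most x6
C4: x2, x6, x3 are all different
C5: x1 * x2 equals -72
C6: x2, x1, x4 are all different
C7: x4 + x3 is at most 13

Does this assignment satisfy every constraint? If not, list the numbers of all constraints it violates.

Violated: 3.

C1: x4 + x3 = 2 + 9 = 11; 11 ≤ 12  ✓
C2: x6 = -7, x2 = -8; -7 > -8  ✓
C3: x7 = 9, x6 = -7; 9 > -7 (want ≤)  ✗
C4: values -8, -7, 9 are pairwise distinct  ✓
C5: x1 * x2 = 9 * (-8) = -72  ✓
C6: values -8, 9, 2 are pairwise distinct  ✓
C7: x4 + x3 = 2 + 9 = 11; 11 ≤ 13  ✓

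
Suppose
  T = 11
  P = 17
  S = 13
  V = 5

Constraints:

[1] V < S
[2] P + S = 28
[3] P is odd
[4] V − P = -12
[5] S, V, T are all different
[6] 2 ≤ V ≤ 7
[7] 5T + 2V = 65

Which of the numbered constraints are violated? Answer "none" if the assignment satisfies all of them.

Constraint 2 is violated.

[1] V = 5, S = 13; 5 < 13 — OK.
[2] P + S = 17 + 13 = 30, not 28 — violated.
[3] P = 17 is odd — OK.
[4] V − P = 5 − 17 = -12 — OK.
[5] values 13, 5, 11 are pairwise distinct — OK.
[6] V = 5 lies in [2, 7] — OK.
[7] 5T + 2V = 5(11) + 2(5) = 65 — OK.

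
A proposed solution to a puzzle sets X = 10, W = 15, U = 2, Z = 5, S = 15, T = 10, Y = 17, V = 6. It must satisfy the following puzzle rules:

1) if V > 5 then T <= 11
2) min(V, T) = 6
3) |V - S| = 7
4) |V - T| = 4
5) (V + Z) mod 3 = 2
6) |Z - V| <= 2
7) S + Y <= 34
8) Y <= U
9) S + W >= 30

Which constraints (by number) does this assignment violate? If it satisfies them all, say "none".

Violated: 3, 8.

1) V = 6 > 5, so we need T ≤ 11; T = 10 ≤ 11 — satisfied.
2) min(6, 10) = 6 — satisfied.
3) |6 - 15| = 9, not 7 — violated.
4) |6 - 10| = 4 — satisfied.
5) V + Z = 11; 11 mod 3 = 2 — satisfied.
6) |5 - 6| = 1; 1 ≤ 2 — satisfied.
7) S + Y = 15 + 17 = 32; 32 ≤ 34 — satisfied.
8) Y = 17, U = 2; 17 > 2 (want ≤) — violated.
9) S + W = 15 + 15 = 30; 30 ≥ 30 — satisfied.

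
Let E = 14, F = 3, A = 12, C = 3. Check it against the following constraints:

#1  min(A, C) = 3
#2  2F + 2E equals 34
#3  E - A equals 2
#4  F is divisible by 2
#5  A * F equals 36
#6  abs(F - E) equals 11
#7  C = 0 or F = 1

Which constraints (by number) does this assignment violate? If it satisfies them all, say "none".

The assignment fails constraints 4 and 7.

#1 min(12, 3) = 3 — satisfied.
#2 2F + 2E = 2(3) + 2(14) = 34 — satisfied.
#3 E - A = 14 - 12 = 2 — satisfied.
#4 3 = 2*1 + 1, so 2 does not divide 3 — violated.
#5 A * F = 12 * 3 = 36 — satisfied.
#6 abs(3 - 14) = 11 — satisfied.
#7 C = 3 ≠ 0 and F = 3 ≠ 1; both disjuncts false — violated.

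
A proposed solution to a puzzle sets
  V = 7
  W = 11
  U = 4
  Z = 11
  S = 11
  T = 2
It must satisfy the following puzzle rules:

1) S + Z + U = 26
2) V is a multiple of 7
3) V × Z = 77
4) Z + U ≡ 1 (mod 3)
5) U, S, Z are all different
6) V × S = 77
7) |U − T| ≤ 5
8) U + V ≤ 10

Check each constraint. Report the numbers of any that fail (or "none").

1) S + Z + U = 11 + 11 + 4 = 26 — OK.
2) 7 / 7 = 1, so 7 divides 7 — OK.
3) V × Z = 7 × 11 = 77 — OK.
4) Z + U = 15; 15 mod 3 = 0, not 1 — violated.
5) S = Z = 11, not all different — violated.
6) V × S = 7 × 11 = 77 — OK.
7) |4 − 2| = 2; 2 ≤ 5 — OK.
8) U + V = 4 + 7 = 11; 11 > 10, bound 10 not met — violated.

Constraints 4, 5, and 8 are violated.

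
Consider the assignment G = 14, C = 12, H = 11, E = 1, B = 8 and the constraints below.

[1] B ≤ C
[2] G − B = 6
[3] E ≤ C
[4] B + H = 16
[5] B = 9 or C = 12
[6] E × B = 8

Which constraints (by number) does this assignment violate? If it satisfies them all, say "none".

Constraint 4 is violated.

[1] B = 8, C = 12; 8 ≤ 12 — holds.
[2] G − B = 14 − 8 = 6 — holds.
[3] E = 1, C = 12; 1 ≤ 12 — holds.
[4] B + H = 8 + 11 = 19, not 16 — does not hold.
[5] B = 8 ≠ 9, but C = 12 = 12 (second disjunct) — holds.
[6] E × B = 1 × 8 = 8 — holds.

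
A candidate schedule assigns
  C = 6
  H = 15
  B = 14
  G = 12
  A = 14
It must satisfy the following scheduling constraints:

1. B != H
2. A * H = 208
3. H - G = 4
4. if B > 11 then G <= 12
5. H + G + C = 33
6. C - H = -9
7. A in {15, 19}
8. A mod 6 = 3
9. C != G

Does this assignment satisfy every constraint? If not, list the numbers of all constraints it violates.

1. B = 14, H = 15; distinct  OK
2. A * H = 14 * 15 = 210, not 208  FAIL
3. H - G = 15 - 12 = 3, not 4  FAIL
4. B = 14 > 11, so we need G ≤ 12; G = 12 ≤ 12  OK
5. H + G + C = 15 + 12 + 6 = 33  OK
6. C - H = 6 - 15 = -9  OK
7. A = 14 is not in {15, 19}  FAIL
8. 14 mod 6 = 2, not 3  FAIL
9. C = 6, G = 12; distinct  OK

Constraints 2, 3, 7, and 8 are violated.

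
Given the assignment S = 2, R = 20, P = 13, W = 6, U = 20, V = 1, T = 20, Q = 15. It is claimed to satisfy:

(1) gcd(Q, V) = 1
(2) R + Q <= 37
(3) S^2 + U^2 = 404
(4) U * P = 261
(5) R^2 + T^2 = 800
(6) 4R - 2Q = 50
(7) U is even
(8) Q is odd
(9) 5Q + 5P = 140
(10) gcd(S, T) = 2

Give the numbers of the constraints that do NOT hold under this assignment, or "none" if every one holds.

(1) gcd(15, 1) = 1 — holds.
(2) R + Q = 20 + 15 = 35; 35 ≤ 37 — holds.
(3) S^2 + U^2 = 2^2 + 20^2 = 4 + 400 = 404 — holds.
(4) U * P = 20 * 13 = 260, not 261 — fails.
(5) R^2 + T^2 = 20^2 + 20^2 = 400 + 400 = 800 — holds.
(6) 4R - 2Q = 4(20) - 2(15) = 50 — holds.
(7) U = 20 is even — holds.
(8) Q = 15 is odd — holds.
(9) 5Q + 5P = 5(15) + 5(13) = 140 — holds.
(10) gcd(2, 20) = 2 — holds.

The assignment fails constraint 4.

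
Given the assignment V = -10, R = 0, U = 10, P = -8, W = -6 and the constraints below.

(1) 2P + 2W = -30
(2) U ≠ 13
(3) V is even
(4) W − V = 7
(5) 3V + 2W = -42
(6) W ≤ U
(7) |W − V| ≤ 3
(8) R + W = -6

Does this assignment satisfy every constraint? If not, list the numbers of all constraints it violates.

(1) 2P + 2W = 2(-8) + 2(-6) = -28, not -30 — violated.
(2) U = 10, and 10 ≠ 13 — satisfied.
(3) V = -10 is even — satisfied.
(4) W − V = -6 − (-10) = 4, not 7 — violated.
(5) 3V + 2W = 3(-10) + 2(-6) = -42 — satisfied.
(6) W = -6, U = 10; -6 ≤ 10 — satisfied.
(7) |-6 − (-10)| = 4; 4 > 3, exceeds bound 3 — violated.
(8) R + W = 0 + (-6) = -6 — satisfied.

No — constraints 1, 4, 7 are not satisfied.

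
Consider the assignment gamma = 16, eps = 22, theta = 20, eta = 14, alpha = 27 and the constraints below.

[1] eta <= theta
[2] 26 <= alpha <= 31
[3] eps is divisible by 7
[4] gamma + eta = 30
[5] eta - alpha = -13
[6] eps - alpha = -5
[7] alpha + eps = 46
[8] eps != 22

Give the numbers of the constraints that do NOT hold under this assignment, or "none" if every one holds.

[1] eta = 14, theta = 20; 14 ≤ 20 — holds.
[2] alpha = 27 lies in [26, 31] — holds.
[3] 22 = 7*3 + 1, so 7 does not divide 22 — fails.
[4] gamma + eta = 16 + 14 = 30 — holds.
[5] eta - alpha = 14 - 27 = -13 — holds.
[6] eps - alpha = 22 - 27 = -5 — holds.
[7] alpha + eps = 27 + 22 = 49, not 46 — fails.
[8] eps = 22, but 22 is required to differ — fails.

The assignment fails constraints 3, 7, and 8.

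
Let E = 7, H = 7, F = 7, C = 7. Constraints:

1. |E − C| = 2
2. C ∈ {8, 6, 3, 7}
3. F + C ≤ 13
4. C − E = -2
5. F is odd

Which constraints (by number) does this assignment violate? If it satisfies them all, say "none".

1. |7 − 7| = 0, not 2 — fails.
2. C = 7 is in {8, 6, 3, 7} — holds.
3. F + C = 7 + 7 = 14; 14 > 13, bound 13 not met — fails.
4. C − E = 7 − 7 = 0, not -2 — fails.
5. F = 7 is odd — holds.

Violated: 1, 3, and 4.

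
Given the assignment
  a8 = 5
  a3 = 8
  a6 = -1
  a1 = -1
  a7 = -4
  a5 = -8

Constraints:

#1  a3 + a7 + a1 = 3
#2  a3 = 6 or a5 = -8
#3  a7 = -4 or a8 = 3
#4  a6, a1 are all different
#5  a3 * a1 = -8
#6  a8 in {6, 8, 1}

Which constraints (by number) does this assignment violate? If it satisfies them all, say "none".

No — constraints 4 and 6 are not satisfied.

#1 a3 + a7 + a1 = 8 + (-4) + (-1) = 3 — holds.
#2 a3 = 8 ≠ 6, but a5 = -8 = -8 (second disjunct) — holds.
#3 a7 = -4 = -4 (first disjunct) — holds.
#4 a6 = a1 = -1, not all different — fails.
#5 a3 * a1 = 8 * (-1) = -8 — holds.
#6 a8 = 5 is not in {6, 8, 1} — fails.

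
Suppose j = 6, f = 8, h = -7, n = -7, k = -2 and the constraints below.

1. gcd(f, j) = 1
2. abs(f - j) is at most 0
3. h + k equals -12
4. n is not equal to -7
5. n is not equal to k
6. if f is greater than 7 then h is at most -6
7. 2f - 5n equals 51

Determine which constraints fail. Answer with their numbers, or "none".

Constraints 1, 2, 3, and 4 are violated.

1. gcd(8, 6) = 2, not 1  fails
2. abs(8 - 6) = 2; 2 > 0, exceeds bound 0  fails
3. h + k = -7 + (-2) = -9, not -12  fails
4. n = -7, but -7 is required to differ  fails
5. n = -7, k = -2; distinct  holds
6. f = 8 > 7, so we need h ≤ -6; h = -7 ≤ -6  holds
7. 2f - 5n = 2(8) - 5(-7) = 51  holds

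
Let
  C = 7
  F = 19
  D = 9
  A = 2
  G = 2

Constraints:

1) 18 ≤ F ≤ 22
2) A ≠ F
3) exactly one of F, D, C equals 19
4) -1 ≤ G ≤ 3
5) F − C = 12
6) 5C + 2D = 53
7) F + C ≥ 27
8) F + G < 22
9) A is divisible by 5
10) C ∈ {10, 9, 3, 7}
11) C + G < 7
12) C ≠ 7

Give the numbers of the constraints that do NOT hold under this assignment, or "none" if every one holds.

1) F = 19 lies in [18, 22] — holds.
2) A = 2, F = 19; distinct — holds.
3) F=19, D=9, C=7; 1 of them equals 19 — holds.
4) G = 2 lies in [-1, 3] — holds.
5) F − C = 19 − 7 = 12 — holds.
6) 5C + 2D = 5(7) + 2(9) = 53 — holds.
7) F + C = 19 + 7 = 26; 26 < 27, bound 27 not met — does not hold.
8) F + G = 19 + 2 = 21; 21 < 22 — holds.
9) 2 = 5×0 + 2, so 5 does not divide 2 — does not hold.
10) C = 7 is in {10, 9, 3, 7} — holds.
11) C + G = 7 + 2 = 9; 9 ≥ 7, bound 7 not met — does not hold.
12) C = 7, but 7 is required to differ — does not hold.

Constraints 7, 9, 11, and 12 do not hold.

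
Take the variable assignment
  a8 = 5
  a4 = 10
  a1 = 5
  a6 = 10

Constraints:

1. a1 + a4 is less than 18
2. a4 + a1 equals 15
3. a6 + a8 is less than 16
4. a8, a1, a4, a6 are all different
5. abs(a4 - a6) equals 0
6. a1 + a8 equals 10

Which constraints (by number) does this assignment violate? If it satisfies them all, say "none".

Violated: 4.

1. a1 + a4 = 5 + 10 = 15; 15 < 18 — holds.
2. a4 + a1 = 10 + 5 = 15 — holds.
3. a6 + a8 = 10 + 5 = 15; 15 < 16 — holds.
4. a8 = a1 = 5, not all different — fails.
5. abs(10 - 10) = 0 — holds.
6. a1 + a8 = 5 + 5 = 10 — holds.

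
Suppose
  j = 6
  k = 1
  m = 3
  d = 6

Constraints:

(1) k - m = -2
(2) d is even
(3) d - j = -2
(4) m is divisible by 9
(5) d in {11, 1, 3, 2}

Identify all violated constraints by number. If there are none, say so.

(1) k - m = 1 - 3 = -2  yes
(2) d = 6 is even  yes
(3) d - j = 6 - 6 = 0, not -2  no
(4) 3 = 9*0 + 3, so 9 does not divide 3  no
(5) d = 6 is not in {11, 1, 3, 2}  no

The assignment fails constraints 3, 4, and 5.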